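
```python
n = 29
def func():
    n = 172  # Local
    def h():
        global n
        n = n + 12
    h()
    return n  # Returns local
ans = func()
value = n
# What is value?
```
41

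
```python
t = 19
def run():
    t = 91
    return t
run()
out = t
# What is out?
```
19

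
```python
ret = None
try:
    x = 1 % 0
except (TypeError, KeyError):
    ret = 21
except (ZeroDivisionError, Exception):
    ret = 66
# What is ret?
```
66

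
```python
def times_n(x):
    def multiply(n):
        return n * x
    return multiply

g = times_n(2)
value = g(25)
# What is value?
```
50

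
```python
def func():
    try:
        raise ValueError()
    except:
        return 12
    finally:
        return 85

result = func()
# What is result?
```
85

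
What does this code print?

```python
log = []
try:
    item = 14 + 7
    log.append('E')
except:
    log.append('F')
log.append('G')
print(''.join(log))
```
EG

No exception, try block completes normally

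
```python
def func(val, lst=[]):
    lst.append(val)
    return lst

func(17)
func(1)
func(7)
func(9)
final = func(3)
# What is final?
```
[17, 1, 7, 9, 3]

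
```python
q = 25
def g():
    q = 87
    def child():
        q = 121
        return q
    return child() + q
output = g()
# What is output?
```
208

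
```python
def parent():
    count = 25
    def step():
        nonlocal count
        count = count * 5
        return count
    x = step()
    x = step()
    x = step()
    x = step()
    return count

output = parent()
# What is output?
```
15625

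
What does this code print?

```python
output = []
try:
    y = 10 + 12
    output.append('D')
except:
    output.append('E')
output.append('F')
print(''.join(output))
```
DF

No exception, try block completes normally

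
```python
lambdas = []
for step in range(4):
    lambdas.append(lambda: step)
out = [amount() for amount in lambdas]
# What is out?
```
[3, 3, 3, 3]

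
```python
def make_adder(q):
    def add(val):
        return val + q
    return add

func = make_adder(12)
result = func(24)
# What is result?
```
36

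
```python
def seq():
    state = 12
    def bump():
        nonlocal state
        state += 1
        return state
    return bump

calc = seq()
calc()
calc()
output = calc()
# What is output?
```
15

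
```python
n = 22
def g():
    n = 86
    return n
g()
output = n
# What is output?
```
22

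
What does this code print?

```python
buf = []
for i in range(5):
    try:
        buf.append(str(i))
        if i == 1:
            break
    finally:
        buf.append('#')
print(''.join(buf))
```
0#1#

finally runs even when breaking out of loop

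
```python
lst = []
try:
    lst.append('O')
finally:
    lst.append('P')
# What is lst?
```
['O', 'P']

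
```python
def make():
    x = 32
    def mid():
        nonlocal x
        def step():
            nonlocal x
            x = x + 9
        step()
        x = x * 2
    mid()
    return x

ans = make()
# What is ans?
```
82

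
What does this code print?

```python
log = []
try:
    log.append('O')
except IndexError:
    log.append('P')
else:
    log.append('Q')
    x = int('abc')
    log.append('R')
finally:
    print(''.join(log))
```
OQ

Try succeeds, else appends 'Q', ValueError in else is uncaught, finally prints before exception propagates ('R' never appended)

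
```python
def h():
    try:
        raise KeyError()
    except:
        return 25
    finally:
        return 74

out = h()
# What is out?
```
74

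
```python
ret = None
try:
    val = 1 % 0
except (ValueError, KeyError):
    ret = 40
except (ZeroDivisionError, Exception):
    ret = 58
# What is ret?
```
58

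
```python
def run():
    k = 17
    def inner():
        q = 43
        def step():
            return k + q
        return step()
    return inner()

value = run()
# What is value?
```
60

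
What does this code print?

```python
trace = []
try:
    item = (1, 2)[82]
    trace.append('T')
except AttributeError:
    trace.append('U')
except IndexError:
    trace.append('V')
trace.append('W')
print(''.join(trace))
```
VW

IndexError is caught by its specific handler, not AttributeError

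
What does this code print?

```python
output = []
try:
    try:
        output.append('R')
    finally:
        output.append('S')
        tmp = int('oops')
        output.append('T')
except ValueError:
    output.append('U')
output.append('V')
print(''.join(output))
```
RSUV

Exception in inner finally caught by outer except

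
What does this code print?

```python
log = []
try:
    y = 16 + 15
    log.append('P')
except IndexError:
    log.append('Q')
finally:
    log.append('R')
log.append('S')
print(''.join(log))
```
PRS

finally runs after normal execution too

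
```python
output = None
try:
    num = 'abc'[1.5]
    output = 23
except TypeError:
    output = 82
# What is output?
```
82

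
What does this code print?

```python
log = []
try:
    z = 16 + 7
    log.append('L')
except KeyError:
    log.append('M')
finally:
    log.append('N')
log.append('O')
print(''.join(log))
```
LNO

finally runs after normal execution too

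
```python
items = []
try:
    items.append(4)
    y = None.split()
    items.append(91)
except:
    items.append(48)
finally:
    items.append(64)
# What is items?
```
[4, 48, 64]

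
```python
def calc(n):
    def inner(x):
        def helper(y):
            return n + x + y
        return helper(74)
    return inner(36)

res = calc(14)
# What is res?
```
124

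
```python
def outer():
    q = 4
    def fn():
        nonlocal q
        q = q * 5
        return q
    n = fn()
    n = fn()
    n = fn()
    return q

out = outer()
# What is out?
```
500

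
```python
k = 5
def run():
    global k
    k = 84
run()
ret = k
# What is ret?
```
84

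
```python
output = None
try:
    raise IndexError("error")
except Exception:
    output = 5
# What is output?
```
5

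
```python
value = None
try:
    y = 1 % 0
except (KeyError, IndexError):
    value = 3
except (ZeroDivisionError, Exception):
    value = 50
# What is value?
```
50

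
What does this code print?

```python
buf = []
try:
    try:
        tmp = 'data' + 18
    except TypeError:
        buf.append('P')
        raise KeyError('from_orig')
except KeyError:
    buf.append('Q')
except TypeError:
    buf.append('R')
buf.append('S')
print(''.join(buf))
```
PQS

KeyError raised and caught, original TypeError not re-raised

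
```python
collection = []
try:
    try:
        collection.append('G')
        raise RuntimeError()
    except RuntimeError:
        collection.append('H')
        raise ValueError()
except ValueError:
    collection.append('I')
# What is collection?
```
['G', 'H', 'I']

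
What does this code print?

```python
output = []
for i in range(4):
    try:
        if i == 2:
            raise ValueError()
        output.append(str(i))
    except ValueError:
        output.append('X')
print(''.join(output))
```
01X3

Exception on i=2 caught, loop continues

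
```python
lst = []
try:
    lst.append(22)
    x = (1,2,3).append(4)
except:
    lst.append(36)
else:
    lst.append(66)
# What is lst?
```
[22, 36]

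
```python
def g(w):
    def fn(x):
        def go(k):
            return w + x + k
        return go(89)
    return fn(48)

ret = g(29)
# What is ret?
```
166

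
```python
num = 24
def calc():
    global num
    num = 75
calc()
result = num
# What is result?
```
75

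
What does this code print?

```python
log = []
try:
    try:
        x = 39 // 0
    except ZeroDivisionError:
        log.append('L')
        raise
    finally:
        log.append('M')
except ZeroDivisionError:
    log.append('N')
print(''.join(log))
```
LMN

finally runs before re-raised exception propagates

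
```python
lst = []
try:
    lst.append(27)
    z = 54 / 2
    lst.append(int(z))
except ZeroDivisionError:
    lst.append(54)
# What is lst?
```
[27, 27]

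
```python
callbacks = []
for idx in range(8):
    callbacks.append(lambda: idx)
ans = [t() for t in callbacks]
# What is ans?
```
[7, 7, 7, 7, 7, 7, 7, 7]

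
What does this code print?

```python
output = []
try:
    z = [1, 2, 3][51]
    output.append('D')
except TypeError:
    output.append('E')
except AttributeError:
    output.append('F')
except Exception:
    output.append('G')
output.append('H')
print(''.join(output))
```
GH

IndexError not specifically caught, falls to Exception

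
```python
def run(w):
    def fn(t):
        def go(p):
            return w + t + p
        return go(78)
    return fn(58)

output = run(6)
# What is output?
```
142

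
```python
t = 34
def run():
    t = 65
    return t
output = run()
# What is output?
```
65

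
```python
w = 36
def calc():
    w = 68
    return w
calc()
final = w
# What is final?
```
36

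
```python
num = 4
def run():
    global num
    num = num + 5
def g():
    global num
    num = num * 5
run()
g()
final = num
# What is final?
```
45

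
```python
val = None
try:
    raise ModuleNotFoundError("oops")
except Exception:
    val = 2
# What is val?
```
2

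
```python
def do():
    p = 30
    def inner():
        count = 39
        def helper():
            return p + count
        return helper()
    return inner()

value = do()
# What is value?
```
69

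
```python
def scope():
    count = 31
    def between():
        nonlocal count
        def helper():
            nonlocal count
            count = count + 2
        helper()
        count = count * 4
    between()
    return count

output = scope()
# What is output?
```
132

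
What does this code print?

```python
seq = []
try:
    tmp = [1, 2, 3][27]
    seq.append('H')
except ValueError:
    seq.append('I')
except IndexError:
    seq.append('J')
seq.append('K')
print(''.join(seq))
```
JK

IndexError is caught by its specific handler, not ValueError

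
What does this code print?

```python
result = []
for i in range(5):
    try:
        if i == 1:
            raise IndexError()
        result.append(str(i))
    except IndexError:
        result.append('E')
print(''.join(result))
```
0E234

Exception on i=1 caught, loop continues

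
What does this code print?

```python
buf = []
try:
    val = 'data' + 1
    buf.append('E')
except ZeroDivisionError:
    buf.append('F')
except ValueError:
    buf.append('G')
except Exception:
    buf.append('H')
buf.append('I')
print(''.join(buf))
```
HI

TypeError not specifically caught, falls to Exception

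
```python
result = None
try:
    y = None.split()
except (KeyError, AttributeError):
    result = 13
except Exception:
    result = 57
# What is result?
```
13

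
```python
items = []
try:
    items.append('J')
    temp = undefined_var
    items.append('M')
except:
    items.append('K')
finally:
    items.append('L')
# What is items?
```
['J', 'K', 'L']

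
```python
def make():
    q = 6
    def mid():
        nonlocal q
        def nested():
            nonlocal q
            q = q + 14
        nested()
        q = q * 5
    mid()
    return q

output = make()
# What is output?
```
100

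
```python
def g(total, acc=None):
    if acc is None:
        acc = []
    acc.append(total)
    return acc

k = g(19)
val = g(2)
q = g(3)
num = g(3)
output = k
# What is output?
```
[19]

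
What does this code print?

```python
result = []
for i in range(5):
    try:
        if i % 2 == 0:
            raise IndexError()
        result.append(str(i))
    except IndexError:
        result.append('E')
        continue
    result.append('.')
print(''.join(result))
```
E1.E3.E

continue in except skips rest of loop body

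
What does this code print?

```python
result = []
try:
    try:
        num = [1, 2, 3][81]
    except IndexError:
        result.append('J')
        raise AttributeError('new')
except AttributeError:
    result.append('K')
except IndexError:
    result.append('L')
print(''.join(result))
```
JK

New AttributeError raised, caught by outer AttributeError handler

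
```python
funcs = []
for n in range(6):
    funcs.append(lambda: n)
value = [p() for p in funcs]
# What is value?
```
[5, 5, 5, 5, 5, 5]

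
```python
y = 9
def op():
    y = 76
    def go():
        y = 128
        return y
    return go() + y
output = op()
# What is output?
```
204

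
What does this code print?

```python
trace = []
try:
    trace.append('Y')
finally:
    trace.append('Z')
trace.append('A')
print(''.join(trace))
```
YZA

try/finally without except, no exception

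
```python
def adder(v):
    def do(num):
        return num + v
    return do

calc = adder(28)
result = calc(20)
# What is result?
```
48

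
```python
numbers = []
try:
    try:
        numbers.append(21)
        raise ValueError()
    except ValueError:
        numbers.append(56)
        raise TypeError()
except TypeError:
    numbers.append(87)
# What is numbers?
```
[21, 56, 87]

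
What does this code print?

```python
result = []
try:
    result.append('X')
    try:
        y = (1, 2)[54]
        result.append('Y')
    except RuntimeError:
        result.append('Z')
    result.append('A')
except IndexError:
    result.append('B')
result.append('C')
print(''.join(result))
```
XBC

Inner handler doesn't match, propagates to outer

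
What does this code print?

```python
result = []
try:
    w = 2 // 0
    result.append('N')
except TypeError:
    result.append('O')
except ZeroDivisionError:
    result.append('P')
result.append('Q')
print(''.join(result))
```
PQ

ZeroDivisionError is caught by its specific handler, not TypeError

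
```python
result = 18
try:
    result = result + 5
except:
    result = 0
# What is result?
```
23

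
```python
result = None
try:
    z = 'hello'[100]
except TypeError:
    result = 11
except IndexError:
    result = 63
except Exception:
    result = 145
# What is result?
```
63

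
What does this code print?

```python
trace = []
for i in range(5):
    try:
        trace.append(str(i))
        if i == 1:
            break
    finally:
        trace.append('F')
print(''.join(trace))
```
0F1F

finally runs even when breaking out of loop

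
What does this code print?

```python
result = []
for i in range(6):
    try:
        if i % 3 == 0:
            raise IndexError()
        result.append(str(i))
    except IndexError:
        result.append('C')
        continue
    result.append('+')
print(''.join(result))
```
C1+2+C4+5+

continue in except skips rest of loop body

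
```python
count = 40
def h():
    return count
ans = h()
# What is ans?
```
40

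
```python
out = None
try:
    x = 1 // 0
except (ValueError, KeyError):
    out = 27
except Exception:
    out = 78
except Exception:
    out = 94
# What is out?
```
78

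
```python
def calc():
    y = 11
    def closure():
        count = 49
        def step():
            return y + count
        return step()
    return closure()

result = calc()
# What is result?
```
60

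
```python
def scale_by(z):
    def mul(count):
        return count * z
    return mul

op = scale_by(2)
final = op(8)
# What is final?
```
16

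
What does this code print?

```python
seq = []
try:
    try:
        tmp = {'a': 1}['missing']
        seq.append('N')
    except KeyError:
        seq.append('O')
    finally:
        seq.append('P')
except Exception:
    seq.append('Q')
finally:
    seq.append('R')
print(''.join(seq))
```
OPR

Both finally blocks run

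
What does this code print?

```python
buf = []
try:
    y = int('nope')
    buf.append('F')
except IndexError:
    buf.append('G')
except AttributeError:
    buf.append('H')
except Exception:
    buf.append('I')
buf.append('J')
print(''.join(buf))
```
IJ

ValueError not specifically caught, falls to Exception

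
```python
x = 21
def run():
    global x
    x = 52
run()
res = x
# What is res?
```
52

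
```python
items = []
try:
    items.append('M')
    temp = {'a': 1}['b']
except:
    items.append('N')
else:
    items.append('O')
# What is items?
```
['M', 'N']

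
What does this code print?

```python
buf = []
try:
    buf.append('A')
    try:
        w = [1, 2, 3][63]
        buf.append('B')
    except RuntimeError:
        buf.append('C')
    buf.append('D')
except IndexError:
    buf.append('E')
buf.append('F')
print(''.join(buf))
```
AEF

Inner handler doesn't match, propagates to outer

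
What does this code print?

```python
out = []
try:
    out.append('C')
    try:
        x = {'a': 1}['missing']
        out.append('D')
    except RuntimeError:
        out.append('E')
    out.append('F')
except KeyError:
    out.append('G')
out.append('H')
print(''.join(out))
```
CGH

Inner handler doesn't match, propagates to outer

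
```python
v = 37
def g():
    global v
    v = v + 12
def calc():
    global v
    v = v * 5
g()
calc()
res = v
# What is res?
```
245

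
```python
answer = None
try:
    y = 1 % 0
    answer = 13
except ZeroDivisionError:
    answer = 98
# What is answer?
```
98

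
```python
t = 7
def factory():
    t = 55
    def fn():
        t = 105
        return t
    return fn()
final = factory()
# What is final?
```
105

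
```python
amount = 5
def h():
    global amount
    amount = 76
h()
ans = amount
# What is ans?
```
76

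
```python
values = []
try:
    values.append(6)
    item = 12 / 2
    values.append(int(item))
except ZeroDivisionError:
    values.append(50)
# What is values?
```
[6, 6]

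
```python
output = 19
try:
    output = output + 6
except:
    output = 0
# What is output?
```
25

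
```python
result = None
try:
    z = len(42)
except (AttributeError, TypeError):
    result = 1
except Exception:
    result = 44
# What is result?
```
1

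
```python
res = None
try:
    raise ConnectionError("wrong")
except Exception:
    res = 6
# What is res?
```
6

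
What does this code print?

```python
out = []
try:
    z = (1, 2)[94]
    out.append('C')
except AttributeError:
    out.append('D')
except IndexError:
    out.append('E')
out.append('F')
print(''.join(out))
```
EF

IndexError is caught by its specific handler, not AttributeError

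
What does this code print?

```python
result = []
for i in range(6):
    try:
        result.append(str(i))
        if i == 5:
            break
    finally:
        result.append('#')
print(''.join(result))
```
0#1#2#3#4#5#

finally runs even when breaking out of loop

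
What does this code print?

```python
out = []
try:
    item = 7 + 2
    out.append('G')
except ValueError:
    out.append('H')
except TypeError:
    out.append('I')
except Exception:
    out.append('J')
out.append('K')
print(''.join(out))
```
GK

No exception, try block completes normally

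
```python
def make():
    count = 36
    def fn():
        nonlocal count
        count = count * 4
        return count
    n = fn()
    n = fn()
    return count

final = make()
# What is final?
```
576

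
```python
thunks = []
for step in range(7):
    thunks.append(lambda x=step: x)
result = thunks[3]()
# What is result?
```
3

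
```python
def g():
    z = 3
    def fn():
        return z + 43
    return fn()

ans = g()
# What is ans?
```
46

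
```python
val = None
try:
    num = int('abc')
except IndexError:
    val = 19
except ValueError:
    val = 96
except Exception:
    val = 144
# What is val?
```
96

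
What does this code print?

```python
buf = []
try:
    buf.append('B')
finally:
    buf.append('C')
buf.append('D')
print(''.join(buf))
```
BCD

try/finally without except, no exception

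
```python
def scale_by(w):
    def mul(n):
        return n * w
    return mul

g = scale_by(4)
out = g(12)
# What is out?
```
48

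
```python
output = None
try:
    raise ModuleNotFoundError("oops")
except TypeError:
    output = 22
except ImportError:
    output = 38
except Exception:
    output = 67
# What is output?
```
38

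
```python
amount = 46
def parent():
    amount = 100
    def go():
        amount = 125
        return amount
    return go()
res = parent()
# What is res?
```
125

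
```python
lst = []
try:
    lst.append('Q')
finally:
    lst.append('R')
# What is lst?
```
['Q', 'R']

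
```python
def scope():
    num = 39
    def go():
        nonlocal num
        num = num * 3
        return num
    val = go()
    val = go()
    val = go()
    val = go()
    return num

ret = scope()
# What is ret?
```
3159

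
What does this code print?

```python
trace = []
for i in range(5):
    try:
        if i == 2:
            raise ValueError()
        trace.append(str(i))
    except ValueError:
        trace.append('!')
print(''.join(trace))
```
01!34

Exception on i=2 caught, loop continues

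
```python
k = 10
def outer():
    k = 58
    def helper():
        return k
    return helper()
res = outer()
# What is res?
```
58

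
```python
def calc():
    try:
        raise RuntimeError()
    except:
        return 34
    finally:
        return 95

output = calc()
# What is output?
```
95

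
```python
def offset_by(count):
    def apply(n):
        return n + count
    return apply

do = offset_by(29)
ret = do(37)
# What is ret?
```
66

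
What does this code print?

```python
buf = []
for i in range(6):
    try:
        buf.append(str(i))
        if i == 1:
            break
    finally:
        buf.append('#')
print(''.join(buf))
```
0#1#

finally runs even when breaking out of loop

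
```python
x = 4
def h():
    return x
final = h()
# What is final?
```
4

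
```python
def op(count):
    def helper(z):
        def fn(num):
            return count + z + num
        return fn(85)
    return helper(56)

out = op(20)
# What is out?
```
161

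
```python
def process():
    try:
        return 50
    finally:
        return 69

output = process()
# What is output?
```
69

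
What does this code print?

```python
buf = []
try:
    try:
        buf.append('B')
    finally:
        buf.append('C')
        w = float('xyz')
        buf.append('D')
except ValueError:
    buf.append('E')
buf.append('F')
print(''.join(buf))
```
BCEF

Exception in inner finally caught by outer except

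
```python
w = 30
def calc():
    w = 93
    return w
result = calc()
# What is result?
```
93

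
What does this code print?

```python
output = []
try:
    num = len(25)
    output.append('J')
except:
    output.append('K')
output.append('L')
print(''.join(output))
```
KL

Exception raised in try, caught by bare except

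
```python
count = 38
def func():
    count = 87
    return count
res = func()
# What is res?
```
87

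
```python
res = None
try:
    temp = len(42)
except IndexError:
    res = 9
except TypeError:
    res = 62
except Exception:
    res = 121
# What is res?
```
62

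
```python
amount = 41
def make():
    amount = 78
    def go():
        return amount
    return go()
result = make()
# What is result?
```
78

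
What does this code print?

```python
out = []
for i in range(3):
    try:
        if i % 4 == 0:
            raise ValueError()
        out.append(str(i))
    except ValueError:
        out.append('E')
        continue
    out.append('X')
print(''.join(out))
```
E1X2X

continue in except skips rest of loop body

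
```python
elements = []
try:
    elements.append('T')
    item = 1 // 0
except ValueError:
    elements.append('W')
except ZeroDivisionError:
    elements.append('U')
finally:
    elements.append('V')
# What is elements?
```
['T', 'U', 'V']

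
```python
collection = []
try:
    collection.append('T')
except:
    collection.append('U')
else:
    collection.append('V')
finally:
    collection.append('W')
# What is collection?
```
['T', 'V', 'W']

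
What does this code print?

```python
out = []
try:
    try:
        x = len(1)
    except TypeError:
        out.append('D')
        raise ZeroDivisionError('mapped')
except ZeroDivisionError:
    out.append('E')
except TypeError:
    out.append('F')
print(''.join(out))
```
DE

New ZeroDivisionError raised, caught by outer ZeroDivisionError handler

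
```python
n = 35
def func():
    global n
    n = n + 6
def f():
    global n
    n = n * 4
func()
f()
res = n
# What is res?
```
164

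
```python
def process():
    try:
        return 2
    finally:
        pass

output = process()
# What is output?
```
2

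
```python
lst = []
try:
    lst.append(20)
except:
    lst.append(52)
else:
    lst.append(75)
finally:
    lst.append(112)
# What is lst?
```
[20, 75, 112]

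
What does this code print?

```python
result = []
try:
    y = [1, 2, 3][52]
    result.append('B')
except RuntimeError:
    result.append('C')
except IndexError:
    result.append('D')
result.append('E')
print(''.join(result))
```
DE

IndexError is caught by its specific handler, not RuntimeError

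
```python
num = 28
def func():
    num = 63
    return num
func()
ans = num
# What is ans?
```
28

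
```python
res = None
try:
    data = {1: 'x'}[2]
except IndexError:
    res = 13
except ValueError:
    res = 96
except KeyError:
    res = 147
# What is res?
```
147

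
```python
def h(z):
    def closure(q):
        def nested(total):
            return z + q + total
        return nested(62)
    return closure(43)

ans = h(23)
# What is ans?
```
128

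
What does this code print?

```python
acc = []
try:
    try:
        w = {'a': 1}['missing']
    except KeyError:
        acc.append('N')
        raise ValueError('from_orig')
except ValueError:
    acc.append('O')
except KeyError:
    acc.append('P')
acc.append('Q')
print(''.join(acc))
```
NOQ

ValueError raised and caught, original KeyError not re-raised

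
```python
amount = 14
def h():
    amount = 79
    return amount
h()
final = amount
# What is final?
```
14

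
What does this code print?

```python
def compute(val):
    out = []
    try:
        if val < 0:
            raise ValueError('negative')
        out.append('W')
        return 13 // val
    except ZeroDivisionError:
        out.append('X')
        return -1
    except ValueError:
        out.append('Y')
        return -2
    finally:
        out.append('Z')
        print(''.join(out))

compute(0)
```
WXZ

val=0 causes ZeroDivisionError, caught, finally prints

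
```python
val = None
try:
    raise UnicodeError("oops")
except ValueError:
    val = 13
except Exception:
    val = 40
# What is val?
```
13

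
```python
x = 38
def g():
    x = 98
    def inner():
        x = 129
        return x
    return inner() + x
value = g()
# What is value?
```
227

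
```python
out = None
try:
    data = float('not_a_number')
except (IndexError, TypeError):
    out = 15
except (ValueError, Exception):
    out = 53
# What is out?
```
53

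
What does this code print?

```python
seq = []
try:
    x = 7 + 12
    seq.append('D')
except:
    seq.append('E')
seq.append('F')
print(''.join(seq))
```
DF

No exception, try block completes normally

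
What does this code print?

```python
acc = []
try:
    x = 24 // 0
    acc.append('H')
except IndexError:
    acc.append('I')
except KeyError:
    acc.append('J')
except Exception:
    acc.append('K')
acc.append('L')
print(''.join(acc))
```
KL

ZeroDivisionError not specifically caught, falls to Exception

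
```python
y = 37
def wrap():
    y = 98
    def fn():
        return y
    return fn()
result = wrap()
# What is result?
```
98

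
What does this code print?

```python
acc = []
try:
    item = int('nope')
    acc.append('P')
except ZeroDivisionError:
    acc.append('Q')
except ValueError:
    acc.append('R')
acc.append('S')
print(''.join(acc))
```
RS

ValueError is caught by its specific handler, not ZeroDivisionError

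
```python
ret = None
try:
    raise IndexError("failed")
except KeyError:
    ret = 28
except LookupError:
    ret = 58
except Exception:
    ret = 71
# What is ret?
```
58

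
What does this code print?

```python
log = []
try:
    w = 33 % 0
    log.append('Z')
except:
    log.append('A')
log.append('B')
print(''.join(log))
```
AB

Exception raised in try, caught by bare except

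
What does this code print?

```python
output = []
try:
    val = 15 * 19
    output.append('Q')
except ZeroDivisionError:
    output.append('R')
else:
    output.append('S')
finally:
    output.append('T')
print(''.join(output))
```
QST

else runs before finally when no exception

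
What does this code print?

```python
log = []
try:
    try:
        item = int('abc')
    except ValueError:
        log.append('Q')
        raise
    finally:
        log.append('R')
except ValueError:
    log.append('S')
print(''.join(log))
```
QRS

finally runs before re-raised exception propagates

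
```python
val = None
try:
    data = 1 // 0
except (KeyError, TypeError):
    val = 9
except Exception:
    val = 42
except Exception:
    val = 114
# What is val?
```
42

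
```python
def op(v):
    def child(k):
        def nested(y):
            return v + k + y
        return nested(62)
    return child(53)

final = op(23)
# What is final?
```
138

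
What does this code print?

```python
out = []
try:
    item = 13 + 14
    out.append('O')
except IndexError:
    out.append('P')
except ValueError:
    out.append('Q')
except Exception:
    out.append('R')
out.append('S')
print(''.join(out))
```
OS

No exception, try block completes normally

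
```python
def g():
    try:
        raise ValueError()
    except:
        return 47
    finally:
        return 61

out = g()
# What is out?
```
61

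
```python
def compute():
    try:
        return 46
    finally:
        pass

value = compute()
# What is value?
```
46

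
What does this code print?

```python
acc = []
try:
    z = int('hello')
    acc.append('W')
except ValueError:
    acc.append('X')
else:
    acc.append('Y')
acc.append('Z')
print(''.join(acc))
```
XZ

else block skipped when exception is caught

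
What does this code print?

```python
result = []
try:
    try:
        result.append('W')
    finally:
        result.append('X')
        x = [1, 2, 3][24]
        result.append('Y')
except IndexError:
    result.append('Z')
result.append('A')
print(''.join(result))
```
WXZA

Exception in inner finally caught by outer except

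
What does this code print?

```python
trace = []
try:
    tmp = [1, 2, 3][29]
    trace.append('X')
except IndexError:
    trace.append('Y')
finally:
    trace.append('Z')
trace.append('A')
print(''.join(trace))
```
YZA

finally always runs, even after exception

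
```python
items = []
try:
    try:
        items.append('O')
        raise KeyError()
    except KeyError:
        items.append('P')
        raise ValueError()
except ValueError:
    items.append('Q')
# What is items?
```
['O', 'P', 'Q']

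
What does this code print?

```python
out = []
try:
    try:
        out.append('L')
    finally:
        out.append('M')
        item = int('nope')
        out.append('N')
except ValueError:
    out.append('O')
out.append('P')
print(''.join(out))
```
LMOP

Exception in inner finally caught by outer except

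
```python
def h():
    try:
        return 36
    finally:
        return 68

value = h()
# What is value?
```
68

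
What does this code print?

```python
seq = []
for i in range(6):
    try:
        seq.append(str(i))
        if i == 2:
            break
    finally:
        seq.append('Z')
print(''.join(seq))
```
0Z1Z2Z

finally runs even when breaking out of loop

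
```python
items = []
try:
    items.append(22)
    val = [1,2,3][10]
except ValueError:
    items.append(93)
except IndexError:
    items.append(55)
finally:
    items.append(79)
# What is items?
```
[22, 55, 79]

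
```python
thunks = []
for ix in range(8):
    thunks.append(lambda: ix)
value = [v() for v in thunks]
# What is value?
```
[7, 7, 7, 7, 7, 7, 7, 7]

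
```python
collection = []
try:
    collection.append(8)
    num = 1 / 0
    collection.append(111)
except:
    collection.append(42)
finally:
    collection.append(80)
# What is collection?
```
[8, 42, 80]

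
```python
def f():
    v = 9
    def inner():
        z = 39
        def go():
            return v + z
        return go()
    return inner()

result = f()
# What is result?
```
48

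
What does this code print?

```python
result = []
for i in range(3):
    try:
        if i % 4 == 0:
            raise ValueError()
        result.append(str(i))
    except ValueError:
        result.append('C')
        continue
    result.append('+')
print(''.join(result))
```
C1+2+

continue in except skips rest of loop body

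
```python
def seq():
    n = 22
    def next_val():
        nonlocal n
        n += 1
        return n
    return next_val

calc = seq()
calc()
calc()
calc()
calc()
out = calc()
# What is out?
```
27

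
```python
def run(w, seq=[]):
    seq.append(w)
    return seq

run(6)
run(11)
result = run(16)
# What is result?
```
[6, 11, 16]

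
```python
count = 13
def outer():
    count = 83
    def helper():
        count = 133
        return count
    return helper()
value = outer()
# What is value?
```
133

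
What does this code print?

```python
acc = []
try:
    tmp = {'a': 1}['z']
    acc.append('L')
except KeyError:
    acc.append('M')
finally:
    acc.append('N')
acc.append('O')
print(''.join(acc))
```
MNO

finally always runs, even after exception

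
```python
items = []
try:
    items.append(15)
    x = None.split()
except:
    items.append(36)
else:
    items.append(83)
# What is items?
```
[15, 36]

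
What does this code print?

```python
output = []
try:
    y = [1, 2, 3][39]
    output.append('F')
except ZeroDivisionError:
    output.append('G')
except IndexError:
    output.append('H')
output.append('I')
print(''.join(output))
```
HI

IndexError is caught by its specific handler, not ZeroDivisionError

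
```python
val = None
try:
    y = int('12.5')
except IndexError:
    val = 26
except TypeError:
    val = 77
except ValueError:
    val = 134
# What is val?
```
134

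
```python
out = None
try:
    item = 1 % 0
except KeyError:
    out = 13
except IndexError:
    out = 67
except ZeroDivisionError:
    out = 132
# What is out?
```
132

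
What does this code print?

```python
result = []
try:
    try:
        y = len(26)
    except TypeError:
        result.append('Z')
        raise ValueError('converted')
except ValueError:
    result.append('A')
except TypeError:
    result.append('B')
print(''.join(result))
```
ZA

New ValueError raised, caught by outer ValueError handler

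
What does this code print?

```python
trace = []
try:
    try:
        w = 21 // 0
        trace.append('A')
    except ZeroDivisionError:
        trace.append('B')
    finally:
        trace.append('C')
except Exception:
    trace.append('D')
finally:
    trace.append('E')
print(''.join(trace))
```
BCE

Both finally blocks run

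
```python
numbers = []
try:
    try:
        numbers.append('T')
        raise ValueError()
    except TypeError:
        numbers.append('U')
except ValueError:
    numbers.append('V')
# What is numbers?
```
['T', 'V']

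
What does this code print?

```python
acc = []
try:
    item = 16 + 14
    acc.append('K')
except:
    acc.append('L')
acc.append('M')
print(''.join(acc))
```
KM

No exception, try block completes normally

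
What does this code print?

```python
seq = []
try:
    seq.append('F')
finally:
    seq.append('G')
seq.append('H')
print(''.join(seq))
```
FGH

try/finally without except, no exception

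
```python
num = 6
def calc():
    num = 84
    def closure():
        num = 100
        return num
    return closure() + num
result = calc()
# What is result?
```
184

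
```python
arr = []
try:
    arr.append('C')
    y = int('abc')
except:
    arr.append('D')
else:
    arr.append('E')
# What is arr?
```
['C', 'D']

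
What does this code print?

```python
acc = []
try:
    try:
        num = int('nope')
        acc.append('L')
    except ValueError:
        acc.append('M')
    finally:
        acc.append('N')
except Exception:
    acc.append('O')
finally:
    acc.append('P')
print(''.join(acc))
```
MNP

Both finally blocks run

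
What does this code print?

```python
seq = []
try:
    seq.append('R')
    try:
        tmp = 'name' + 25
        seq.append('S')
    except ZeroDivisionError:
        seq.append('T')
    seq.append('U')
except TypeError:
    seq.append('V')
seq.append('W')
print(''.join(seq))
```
RVW

Inner handler doesn't match, propagates to outer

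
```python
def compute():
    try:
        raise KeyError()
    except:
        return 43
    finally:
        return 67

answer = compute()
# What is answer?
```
67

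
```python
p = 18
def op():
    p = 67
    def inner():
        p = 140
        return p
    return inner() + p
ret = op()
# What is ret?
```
207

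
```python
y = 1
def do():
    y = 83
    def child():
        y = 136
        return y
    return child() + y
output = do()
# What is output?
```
219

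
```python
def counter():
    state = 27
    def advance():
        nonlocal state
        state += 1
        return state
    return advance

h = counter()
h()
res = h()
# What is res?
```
29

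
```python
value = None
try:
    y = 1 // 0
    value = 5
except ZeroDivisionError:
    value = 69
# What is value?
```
69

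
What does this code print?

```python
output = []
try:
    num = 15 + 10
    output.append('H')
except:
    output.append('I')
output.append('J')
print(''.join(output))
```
HJ

No exception, try block completes normally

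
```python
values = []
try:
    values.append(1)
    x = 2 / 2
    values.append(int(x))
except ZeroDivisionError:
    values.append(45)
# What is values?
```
[1, 1]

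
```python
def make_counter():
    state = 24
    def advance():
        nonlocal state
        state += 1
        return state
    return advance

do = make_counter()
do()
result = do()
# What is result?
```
26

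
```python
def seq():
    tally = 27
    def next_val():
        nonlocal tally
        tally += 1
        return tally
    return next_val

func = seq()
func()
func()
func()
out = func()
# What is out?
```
31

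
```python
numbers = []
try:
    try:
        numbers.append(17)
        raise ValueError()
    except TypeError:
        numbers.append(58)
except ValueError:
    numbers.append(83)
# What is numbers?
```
[17, 83]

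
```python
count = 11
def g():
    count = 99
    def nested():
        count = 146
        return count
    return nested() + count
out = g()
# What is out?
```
245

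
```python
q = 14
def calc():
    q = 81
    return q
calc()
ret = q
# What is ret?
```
14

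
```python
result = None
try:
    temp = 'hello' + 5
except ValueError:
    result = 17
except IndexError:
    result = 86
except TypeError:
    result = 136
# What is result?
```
136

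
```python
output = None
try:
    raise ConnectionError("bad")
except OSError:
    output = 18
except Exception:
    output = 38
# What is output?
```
18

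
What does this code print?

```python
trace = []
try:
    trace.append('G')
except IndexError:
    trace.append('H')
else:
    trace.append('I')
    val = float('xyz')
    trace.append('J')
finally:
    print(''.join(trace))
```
GI

Try succeeds, else appends 'I', ValueError in else is uncaught, finally prints before exception propagates ('J' never appended)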